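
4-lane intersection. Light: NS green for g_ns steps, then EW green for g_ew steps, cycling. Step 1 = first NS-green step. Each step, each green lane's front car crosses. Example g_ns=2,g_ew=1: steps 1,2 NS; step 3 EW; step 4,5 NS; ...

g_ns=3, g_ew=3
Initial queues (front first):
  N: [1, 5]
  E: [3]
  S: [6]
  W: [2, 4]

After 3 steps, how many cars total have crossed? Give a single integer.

Step 1 [NS]: N:car1-GO,E:wait,S:car6-GO,W:wait | queues: N=1 E=1 S=0 W=2
Step 2 [NS]: N:car5-GO,E:wait,S:empty,W:wait | queues: N=0 E=1 S=0 W=2
Step 3 [NS]: N:empty,E:wait,S:empty,W:wait | queues: N=0 E=1 S=0 W=2
Cars crossed by step 3: 3

Answer: 3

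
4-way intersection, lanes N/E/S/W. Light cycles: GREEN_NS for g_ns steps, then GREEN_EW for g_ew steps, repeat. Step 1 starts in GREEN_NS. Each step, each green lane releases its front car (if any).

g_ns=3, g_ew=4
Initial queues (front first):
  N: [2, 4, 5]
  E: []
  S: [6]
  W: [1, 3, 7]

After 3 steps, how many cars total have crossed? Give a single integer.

Step 1 [NS]: N:car2-GO,E:wait,S:car6-GO,W:wait | queues: N=2 E=0 S=0 W=3
Step 2 [NS]: N:car4-GO,E:wait,S:empty,W:wait | queues: N=1 E=0 S=0 W=3
Step 3 [NS]: N:car5-GO,E:wait,S:empty,W:wait | queues: N=0 E=0 S=0 W=3
Cars crossed by step 3: 4

Answer: 4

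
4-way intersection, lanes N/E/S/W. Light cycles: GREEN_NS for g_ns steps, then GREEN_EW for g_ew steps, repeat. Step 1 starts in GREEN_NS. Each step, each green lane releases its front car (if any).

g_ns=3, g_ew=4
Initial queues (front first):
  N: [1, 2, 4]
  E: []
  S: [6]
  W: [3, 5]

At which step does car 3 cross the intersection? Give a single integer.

Step 1 [NS]: N:car1-GO,E:wait,S:car6-GO,W:wait | queues: N=2 E=0 S=0 W=2
Step 2 [NS]: N:car2-GO,E:wait,S:empty,W:wait | queues: N=1 E=0 S=0 W=2
Step 3 [NS]: N:car4-GO,E:wait,S:empty,W:wait | queues: N=0 E=0 S=0 W=2
Step 4 [EW]: N:wait,E:empty,S:wait,W:car3-GO | queues: N=0 E=0 S=0 W=1
Step 5 [EW]: N:wait,E:empty,S:wait,W:car5-GO | queues: N=0 E=0 S=0 W=0
Car 3 crosses at step 4

4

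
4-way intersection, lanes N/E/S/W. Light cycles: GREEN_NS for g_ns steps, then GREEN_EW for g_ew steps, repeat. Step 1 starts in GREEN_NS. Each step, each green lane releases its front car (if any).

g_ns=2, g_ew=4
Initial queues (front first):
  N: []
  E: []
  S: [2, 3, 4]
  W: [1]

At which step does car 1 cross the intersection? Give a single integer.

Step 1 [NS]: N:empty,E:wait,S:car2-GO,W:wait | queues: N=0 E=0 S=2 W=1
Step 2 [NS]: N:empty,E:wait,S:car3-GO,W:wait | queues: N=0 E=0 S=1 W=1
Step 3 [EW]: N:wait,E:empty,S:wait,W:car1-GO | queues: N=0 E=0 S=1 W=0
Step 4 [EW]: N:wait,E:empty,S:wait,W:empty | queues: N=0 E=0 S=1 W=0
Step 5 [EW]: N:wait,E:empty,S:wait,W:empty | queues: N=0 E=0 S=1 W=0
Step 6 [EW]: N:wait,E:empty,S:wait,W:empty | queues: N=0 E=0 S=1 W=0
Step 7 [NS]: N:empty,E:wait,S:car4-GO,W:wait | queues: N=0 E=0 S=0 W=0
Car 1 crosses at step 3

3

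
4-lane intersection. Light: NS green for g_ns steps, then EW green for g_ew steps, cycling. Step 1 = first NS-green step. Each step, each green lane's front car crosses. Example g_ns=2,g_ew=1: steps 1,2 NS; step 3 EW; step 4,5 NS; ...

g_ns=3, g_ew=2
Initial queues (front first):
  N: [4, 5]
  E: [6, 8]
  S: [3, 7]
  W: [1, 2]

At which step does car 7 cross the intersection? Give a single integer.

Step 1 [NS]: N:car4-GO,E:wait,S:car3-GO,W:wait | queues: N=1 E=2 S=1 W=2
Step 2 [NS]: N:car5-GO,E:wait,S:car7-GO,W:wait | queues: N=0 E=2 S=0 W=2
Step 3 [NS]: N:empty,E:wait,S:empty,W:wait | queues: N=0 E=2 S=0 W=2
Step 4 [EW]: N:wait,E:car6-GO,S:wait,W:car1-GO | queues: N=0 E=1 S=0 W=1
Step 5 [EW]: N:wait,E:car8-GO,S:wait,W:car2-GO | queues: N=0 E=0 S=0 W=0
Car 7 crosses at step 2

2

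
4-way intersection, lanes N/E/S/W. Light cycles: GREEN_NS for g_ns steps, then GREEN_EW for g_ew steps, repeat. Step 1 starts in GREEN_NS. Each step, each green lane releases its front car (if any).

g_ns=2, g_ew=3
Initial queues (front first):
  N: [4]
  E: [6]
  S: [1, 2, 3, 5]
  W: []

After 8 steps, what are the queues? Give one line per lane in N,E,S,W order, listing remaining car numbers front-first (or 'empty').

Step 1 [NS]: N:car4-GO,E:wait,S:car1-GO,W:wait | queues: N=0 E=1 S=3 W=0
Step 2 [NS]: N:empty,E:wait,S:car2-GO,W:wait | queues: N=0 E=1 S=2 W=0
Step 3 [EW]: N:wait,E:car6-GO,S:wait,W:empty | queues: N=0 E=0 S=2 W=0
Step 4 [EW]: N:wait,E:empty,S:wait,W:empty | queues: N=0 E=0 S=2 W=0
Step 5 [EW]: N:wait,E:empty,S:wait,W:empty | queues: N=0 E=0 S=2 W=0
Step 6 [NS]: N:empty,E:wait,S:car3-GO,W:wait | queues: N=0 E=0 S=1 W=0
Step 7 [NS]: N:empty,E:wait,S:car5-GO,W:wait | queues: N=0 E=0 S=0 W=0

N: empty
E: empty
S: empty
W: empty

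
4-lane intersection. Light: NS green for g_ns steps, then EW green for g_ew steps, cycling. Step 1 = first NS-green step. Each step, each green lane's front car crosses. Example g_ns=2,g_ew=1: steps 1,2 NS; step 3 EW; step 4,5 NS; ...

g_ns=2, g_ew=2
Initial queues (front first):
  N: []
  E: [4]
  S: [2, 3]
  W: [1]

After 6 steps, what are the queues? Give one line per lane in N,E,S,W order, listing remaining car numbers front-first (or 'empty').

Step 1 [NS]: N:empty,E:wait,S:car2-GO,W:wait | queues: N=0 E=1 S=1 W=1
Step 2 [NS]: N:empty,E:wait,S:car3-GO,W:wait | queues: N=0 E=1 S=0 W=1
Step 3 [EW]: N:wait,E:car4-GO,S:wait,W:car1-GO | queues: N=0 E=0 S=0 W=0

N: empty
E: empty
S: empty
W: empty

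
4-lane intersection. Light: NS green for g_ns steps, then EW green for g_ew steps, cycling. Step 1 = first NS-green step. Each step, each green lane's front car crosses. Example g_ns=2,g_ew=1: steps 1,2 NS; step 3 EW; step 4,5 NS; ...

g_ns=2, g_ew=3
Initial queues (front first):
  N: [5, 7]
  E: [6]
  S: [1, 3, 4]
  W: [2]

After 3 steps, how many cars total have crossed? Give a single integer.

Answer: 6

Derivation:
Step 1 [NS]: N:car5-GO,E:wait,S:car1-GO,W:wait | queues: N=1 E=1 S=2 W=1
Step 2 [NS]: N:car7-GO,E:wait,S:car3-GO,W:wait | queues: N=0 E=1 S=1 W=1
Step 3 [EW]: N:wait,E:car6-GO,S:wait,W:car2-GO | queues: N=0 E=0 S=1 W=0
Cars crossed by step 3: 6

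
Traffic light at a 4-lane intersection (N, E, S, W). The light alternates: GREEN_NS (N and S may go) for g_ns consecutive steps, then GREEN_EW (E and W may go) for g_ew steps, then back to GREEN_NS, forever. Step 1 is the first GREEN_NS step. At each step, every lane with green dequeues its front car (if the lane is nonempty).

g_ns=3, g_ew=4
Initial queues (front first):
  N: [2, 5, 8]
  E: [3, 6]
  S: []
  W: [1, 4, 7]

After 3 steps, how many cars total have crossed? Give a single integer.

Answer: 3

Derivation:
Step 1 [NS]: N:car2-GO,E:wait,S:empty,W:wait | queues: N=2 E=2 S=0 W=3
Step 2 [NS]: N:car5-GO,E:wait,S:empty,W:wait | queues: N=1 E=2 S=0 W=3
Step 3 [NS]: N:car8-GO,E:wait,S:empty,W:wait | queues: N=0 E=2 S=0 W=3
Cars crossed by step 3: 3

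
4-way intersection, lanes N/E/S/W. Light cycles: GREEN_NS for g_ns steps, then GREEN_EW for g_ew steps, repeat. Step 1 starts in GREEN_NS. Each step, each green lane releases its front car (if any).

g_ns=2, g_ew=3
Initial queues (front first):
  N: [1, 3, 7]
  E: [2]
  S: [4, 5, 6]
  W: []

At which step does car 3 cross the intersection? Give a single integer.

Step 1 [NS]: N:car1-GO,E:wait,S:car4-GO,W:wait | queues: N=2 E=1 S=2 W=0
Step 2 [NS]: N:car3-GO,E:wait,S:car5-GO,W:wait | queues: N=1 E=1 S=1 W=0
Step 3 [EW]: N:wait,E:car2-GO,S:wait,W:empty | queues: N=1 E=0 S=1 W=0
Step 4 [EW]: N:wait,E:empty,S:wait,W:empty | queues: N=1 E=0 S=1 W=0
Step 5 [EW]: N:wait,E:empty,S:wait,W:empty | queues: N=1 E=0 S=1 W=0
Step 6 [NS]: N:car7-GO,E:wait,S:car6-GO,W:wait | queues: N=0 E=0 S=0 W=0
Car 3 crosses at step 2

2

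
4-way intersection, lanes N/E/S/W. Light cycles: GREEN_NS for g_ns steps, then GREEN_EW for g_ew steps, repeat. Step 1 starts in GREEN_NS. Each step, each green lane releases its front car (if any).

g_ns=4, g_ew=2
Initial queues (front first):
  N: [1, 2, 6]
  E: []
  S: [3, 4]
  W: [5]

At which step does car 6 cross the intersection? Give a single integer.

Step 1 [NS]: N:car1-GO,E:wait,S:car3-GO,W:wait | queues: N=2 E=0 S=1 W=1
Step 2 [NS]: N:car2-GO,E:wait,S:car4-GO,W:wait | queues: N=1 E=0 S=0 W=1
Step 3 [NS]: N:car6-GO,E:wait,S:empty,W:wait | queues: N=0 E=0 S=0 W=1
Step 4 [NS]: N:empty,E:wait,S:empty,W:wait | queues: N=0 E=0 S=0 W=1
Step 5 [EW]: N:wait,E:empty,S:wait,W:car5-GO | queues: N=0 E=0 S=0 W=0
Car 6 crosses at step 3

3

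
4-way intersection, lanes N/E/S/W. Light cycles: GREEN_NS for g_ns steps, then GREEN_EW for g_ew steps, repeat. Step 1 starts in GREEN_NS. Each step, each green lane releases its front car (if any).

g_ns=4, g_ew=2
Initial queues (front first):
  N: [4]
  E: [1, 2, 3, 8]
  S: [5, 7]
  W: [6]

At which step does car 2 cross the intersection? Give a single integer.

Step 1 [NS]: N:car4-GO,E:wait,S:car5-GO,W:wait | queues: N=0 E=4 S=1 W=1
Step 2 [NS]: N:empty,E:wait,S:car7-GO,W:wait | queues: N=0 E=4 S=0 W=1
Step 3 [NS]: N:empty,E:wait,S:empty,W:wait | queues: N=0 E=4 S=0 W=1
Step 4 [NS]: N:empty,E:wait,S:empty,W:wait | queues: N=0 E=4 S=0 W=1
Step 5 [EW]: N:wait,E:car1-GO,S:wait,W:car6-GO | queues: N=0 E=3 S=0 W=0
Step 6 [EW]: N:wait,E:car2-GO,S:wait,W:empty | queues: N=0 E=2 S=0 W=0
Step 7 [NS]: N:empty,E:wait,S:empty,W:wait | queues: N=0 E=2 S=0 W=0
Step 8 [NS]: N:empty,E:wait,S:empty,W:wait | queues: N=0 E=2 S=0 W=0
Step 9 [NS]: N:empty,E:wait,S:empty,W:wait | queues: N=0 E=2 S=0 W=0
Step 10 [NS]: N:empty,E:wait,S:empty,W:wait | queues: N=0 E=2 S=0 W=0
Step 11 [EW]: N:wait,E:car3-GO,S:wait,W:empty | queues: N=0 E=1 S=0 W=0
Step 12 [EW]: N:wait,E:car8-GO,S:wait,W:empty | queues: N=0 E=0 S=0 W=0
Car 2 crosses at step 6

6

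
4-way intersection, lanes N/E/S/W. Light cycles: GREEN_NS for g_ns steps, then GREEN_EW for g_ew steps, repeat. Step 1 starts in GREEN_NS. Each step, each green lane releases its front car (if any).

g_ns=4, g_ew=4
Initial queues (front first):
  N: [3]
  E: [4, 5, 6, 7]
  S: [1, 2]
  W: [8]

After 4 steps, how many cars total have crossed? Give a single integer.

Step 1 [NS]: N:car3-GO,E:wait,S:car1-GO,W:wait | queues: N=0 E=4 S=1 W=1
Step 2 [NS]: N:empty,E:wait,S:car2-GO,W:wait | queues: N=0 E=4 S=0 W=1
Step 3 [NS]: N:empty,E:wait,S:empty,W:wait | queues: N=0 E=4 S=0 W=1
Step 4 [NS]: N:empty,E:wait,S:empty,W:wait | queues: N=0 E=4 S=0 W=1
Cars crossed by step 4: 3

Answer: 3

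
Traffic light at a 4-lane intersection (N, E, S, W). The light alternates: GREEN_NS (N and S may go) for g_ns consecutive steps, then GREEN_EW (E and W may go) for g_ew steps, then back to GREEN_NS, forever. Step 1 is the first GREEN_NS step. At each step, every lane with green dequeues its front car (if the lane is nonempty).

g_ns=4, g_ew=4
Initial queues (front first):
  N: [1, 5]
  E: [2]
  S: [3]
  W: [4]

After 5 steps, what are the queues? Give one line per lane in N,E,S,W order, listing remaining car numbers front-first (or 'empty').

Step 1 [NS]: N:car1-GO,E:wait,S:car3-GO,W:wait | queues: N=1 E=1 S=0 W=1
Step 2 [NS]: N:car5-GO,E:wait,S:empty,W:wait | queues: N=0 E=1 S=0 W=1
Step 3 [NS]: N:empty,E:wait,S:empty,W:wait | queues: N=0 E=1 S=0 W=1
Step 4 [NS]: N:empty,E:wait,S:empty,W:wait | queues: N=0 E=1 S=0 W=1
Step 5 [EW]: N:wait,E:car2-GO,S:wait,W:car4-GO | queues: N=0 E=0 S=0 W=0

N: empty
E: empty
S: empty
W: empty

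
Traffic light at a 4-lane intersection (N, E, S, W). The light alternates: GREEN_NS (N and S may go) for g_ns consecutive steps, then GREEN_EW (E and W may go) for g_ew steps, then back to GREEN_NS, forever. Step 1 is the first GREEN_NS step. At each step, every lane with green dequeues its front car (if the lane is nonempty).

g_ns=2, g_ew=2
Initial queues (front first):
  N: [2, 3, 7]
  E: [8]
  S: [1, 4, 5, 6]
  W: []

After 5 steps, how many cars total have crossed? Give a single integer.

Step 1 [NS]: N:car2-GO,E:wait,S:car1-GO,W:wait | queues: N=2 E=1 S=3 W=0
Step 2 [NS]: N:car3-GO,E:wait,S:car4-GO,W:wait | queues: N=1 E=1 S=2 W=0
Step 3 [EW]: N:wait,E:car8-GO,S:wait,W:empty | queues: N=1 E=0 S=2 W=0
Step 4 [EW]: N:wait,E:empty,S:wait,W:empty | queues: N=1 E=0 S=2 W=0
Step 5 [NS]: N:car7-GO,E:wait,S:car5-GO,W:wait | queues: N=0 E=0 S=1 W=0
Cars crossed by step 5: 7

Answer: 7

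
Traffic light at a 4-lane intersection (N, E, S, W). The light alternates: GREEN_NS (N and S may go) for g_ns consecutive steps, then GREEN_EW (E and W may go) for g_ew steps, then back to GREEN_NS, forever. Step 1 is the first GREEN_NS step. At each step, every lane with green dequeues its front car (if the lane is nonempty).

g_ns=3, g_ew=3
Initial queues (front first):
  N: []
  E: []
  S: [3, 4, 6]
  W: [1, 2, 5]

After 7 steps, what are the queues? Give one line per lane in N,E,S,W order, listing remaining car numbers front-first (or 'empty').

Step 1 [NS]: N:empty,E:wait,S:car3-GO,W:wait | queues: N=0 E=0 S=2 W=3
Step 2 [NS]: N:empty,E:wait,S:car4-GO,W:wait | queues: N=0 E=0 S=1 W=3
Step 3 [NS]: N:empty,E:wait,S:car6-GO,W:wait | queues: N=0 E=0 S=0 W=3
Step 4 [EW]: N:wait,E:empty,S:wait,W:car1-GO | queues: N=0 E=0 S=0 W=2
Step 5 [EW]: N:wait,E:empty,S:wait,W:car2-GO | queues: N=0 E=0 S=0 W=1
Step 6 [EW]: N:wait,E:empty,S:wait,W:car5-GO | queues: N=0 E=0 S=0 W=0

N: empty
E: empty
S: empty
W: empty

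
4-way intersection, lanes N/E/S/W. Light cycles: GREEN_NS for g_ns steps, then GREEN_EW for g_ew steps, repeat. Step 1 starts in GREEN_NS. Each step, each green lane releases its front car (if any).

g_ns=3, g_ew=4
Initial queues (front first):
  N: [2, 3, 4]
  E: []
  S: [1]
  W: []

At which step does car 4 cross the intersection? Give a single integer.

Step 1 [NS]: N:car2-GO,E:wait,S:car1-GO,W:wait | queues: N=2 E=0 S=0 W=0
Step 2 [NS]: N:car3-GO,E:wait,S:empty,W:wait | queues: N=1 E=0 S=0 W=0
Step 3 [NS]: N:car4-GO,E:wait,S:empty,W:wait | queues: N=0 E=0 S=0 W=0
Car 4 crosses at step 3

3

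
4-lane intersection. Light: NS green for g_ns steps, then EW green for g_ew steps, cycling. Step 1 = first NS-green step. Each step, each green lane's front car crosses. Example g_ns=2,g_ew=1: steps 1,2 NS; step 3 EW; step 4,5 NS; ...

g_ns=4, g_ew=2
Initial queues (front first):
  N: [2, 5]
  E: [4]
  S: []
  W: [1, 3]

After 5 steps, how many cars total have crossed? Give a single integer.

Answer: 4

Derivation:
Step 1 [NS]: N:car2-GO,E:wait,S:empty,W:wait | queues: N=1 E=1 S=0 W=2
Step 2 [NS]: N:car5-GO,E:wait,S:empty,W:wait | queues: N=0 E=1 S=0 W=2
Step 3 [NS]: N:empty,E:wait,S:empty,W:wait | queues: N=0 E=1 S=0 W=2
Step 4 [NS]: N:empty,E:wait,S:empty,W:wait | queues: N=0 E=1 S=0 W=2
Step 5 [EW]: N:wait,E:car4-GO,S:wait,W:car1-GO | queues: N=0 E=0 S=0 W=1
Cars crossed by step 5: 4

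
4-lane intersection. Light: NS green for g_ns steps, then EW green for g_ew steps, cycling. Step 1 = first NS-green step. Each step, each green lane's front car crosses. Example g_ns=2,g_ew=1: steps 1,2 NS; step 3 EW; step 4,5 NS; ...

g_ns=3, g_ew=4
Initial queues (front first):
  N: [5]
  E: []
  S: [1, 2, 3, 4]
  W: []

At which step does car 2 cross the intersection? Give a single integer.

Step 1 [NS]: N:car5-GO,E:wait,S:car1-GO,W:wait | queues: N=0 E=0 S=3 W=0
Step 2 [NS]: N:empty,E:wait,S:car2-GO,W:wait | queues: N=0 E=0 S=2 W=0
Step 3 [NS]: N:empty,E:wait,S:car3-GO,W:wait | queues: N=0 E=0 S=1 W=0
Step 4 [EW]: N:wait,E:empty,S:wait,W:empty | queues: N=0 E=0 S=1 W=0
Step 5 [EW]: N:wait,E:empty,S:wait,W:empty | queues: N=0 E=0 S=1 W=0
Step 6 [EW]: N:wait,E:empty,S:wait,W:empty | queues: N=0 E=0 S=1 W=0
Step 7 [EW]: N:wait,E:empty,S:wait,W:empty | queues: N=0 E=0 S=1 W=0
Step 8 [NS]: N:empty,E:wait,S:car4-GO,W:wait | queues: N=0 E=0 S=0 W=0
Car 2 crosses at step 2

2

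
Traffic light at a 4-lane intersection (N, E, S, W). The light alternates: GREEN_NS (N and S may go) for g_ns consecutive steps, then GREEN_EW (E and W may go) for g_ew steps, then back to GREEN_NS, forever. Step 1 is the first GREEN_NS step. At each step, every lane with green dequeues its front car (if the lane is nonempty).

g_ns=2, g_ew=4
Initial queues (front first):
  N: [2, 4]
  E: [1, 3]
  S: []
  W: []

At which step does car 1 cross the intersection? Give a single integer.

Step 1 [NS]: N:car2-GO,E:wait,S:empty,W:wait | queues: N=1 E=2 S=0 W=0
Step 2 [NS]: N:car4-GO,E:wait,S:empty,W:wait | queues: N=0 E=2 S=0 W=0
Step 3 [EW]: N:wait,E:car1-GO,S:wait,W:empty | queues: N=0 E=1 S=0 W=0
Step 4 [EW]: N:wait,E:car3-GO,S:wait,W:empty | queues: N=0 E=0 S=0 W=0
Car 1 crosses at step 3

3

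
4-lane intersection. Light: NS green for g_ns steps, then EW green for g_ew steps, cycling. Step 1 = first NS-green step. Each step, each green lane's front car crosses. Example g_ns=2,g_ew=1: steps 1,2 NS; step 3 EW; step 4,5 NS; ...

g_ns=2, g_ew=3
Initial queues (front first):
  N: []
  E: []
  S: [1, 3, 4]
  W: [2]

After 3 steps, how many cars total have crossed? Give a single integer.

Answer: 3

Derivation:
Step 1 [NS]: N:empty,E:wait,S:car1-GO,W:wait | queues: N=0 E=0 S=2 W=1
Step 2 [NS]: N:empty,E:wait,S:car3-GO,W:wait | queues: N=0 E=0 S=1 W=1
Step 3 [EW]: N:wait,E:empty,S:wait,W:car2-GO | queues: N=0 E=0 S=1 W=0
Cars crossed by step 3: 3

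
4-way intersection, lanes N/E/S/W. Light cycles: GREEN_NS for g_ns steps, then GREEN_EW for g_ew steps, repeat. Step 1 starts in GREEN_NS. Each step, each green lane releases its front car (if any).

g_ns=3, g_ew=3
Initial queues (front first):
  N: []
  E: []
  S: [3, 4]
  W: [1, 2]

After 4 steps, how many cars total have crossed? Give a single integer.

Step 1 [NS]: N:empty,E:wait,S:car3-GO,W:wait | queues: N=0 E=0 S=1 W=2
Step 2 [NS]: N:empty,E:wait,S:car4-GO,W:wait | queues: N=0 E=0 S=0 W=2
Step 3 [NS]: N:empty,E:wait,S:empty,W:wait | queues: N=0 E=0 S=0 W=2
Step 4 [EW]: N:wait,E:empty,S:wait,W:car1-GO | queues: N=0 E=0 S=0 W=1
Cars crossed by step 4: 3

Answer: 3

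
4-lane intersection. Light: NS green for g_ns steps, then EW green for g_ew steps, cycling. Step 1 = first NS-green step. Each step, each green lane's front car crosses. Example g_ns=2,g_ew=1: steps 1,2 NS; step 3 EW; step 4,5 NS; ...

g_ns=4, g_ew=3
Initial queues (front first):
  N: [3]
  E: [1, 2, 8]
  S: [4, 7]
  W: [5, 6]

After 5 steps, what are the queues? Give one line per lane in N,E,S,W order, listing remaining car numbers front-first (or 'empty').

Step 1 [NS]: N:car3-GO,E:wait,S:car4-GO,W:wait | queues: N=0 E=3 S=1 W=2
Step 2 [NS]: N:empty,E:wait,S:car7-GO,W:wait | queues: N=0 E=3 S=0 W=2
Step 3 [NS]: N:empty,E:wait,S:empty,W:wait | queues: N=0 E=3 S=0 W=2
Step 4 [NS]: N:empty,E:wait,S:empty,W:wait | queues: N=0 E=3 S=0 W=2
Step 5 [EW]: N:wait,E:car1-GO,S:wait,W:car5-GO | queues: N=0 E=2 S=0 W=1

N: empty
E: 2 8
S: empty
W: 6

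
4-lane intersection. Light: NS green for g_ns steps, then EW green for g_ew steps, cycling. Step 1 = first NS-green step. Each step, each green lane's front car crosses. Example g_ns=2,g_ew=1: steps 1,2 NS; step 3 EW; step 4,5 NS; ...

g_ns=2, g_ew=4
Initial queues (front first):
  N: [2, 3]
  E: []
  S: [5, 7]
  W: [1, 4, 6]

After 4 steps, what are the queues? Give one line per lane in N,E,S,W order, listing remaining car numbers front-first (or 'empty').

Step 1 [NS]: N:car2-GO,E:wait,S:car5-GO,W:wait | queues: N=1 E=0 S=1 W=3
Step 2 [NS]: N:car3-GO,E:wait,S:car7-GO,W:wait | queues: N=0 E=0 S=0 W=3
Step 3 [EW]: N:wait,E:empty,S:wait,W:car1-GO | queues: N=0 E=0 S=0 W=2
Step 4 [EW]: N:wait,E:empty,S:wait,W:car4-GO | queues: N=0 E=0 S=0 W=1

N: empty
E: empty
S: empty
W: 6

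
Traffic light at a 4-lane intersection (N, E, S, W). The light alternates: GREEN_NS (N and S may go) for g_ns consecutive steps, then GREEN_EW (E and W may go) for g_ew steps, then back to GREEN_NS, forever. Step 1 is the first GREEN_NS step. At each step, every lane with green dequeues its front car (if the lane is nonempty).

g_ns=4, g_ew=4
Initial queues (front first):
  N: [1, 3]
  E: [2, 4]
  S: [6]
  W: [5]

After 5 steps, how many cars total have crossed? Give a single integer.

Step 1 [NS]: N:car1-GO,E:wait,S:car6-GO,W:wait | queues: N=1 E=2 S=0 W=1
Step 2 [NS]: N:car3-GO,E:wait,S:empty,W:wait | queues: N=0 E=2 S=0 W=1
Step 3 [NS]: N:empty,E:wait,S:empty,W:wait | queues: N=0 E=2 S=0 W=1
Step 4 [NS]: N:empty,E:wait,S:empty,W:wait | queues: N=0 E=2 S=0 W=1
Step 5 [EW]: N:wait,E:car2-GO,S:wait,W:car5-GO | queues: N=0 E=1 S=0 W=0
Cars crossed by step 5: 5

Answer: 5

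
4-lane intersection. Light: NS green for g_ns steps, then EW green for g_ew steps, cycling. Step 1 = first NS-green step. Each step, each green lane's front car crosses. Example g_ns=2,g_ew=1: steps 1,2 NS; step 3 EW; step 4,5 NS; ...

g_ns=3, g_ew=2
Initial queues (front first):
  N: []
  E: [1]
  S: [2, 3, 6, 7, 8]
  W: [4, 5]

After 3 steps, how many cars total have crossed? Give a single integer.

Step 1 [NS]: N:empty,E:wait,S:car2-GO,W:wait | queues: N=0 E=1 S=4 W=2
Step 2 [NS]: N:empty,E:wait,S:car3-GO,W:wait | queues: N=0 E=1 S=3 W=2
Step 3 [NS]: N:empty,E:wait,S:car6-GO,W:wait | queues: N=0 E=1 S=2 W=2
Cars crossed by step 3: 3

Answer: 3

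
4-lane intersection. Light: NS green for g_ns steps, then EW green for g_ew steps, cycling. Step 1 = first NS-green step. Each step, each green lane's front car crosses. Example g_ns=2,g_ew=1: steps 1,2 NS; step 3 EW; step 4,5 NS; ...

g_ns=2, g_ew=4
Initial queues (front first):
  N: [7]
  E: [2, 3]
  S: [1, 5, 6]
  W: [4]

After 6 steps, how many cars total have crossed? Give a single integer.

Step 1 [NS]: N:car7-GO,E:wait,S:car1-GO,W:wait | queues: N=0 E=2 S=2 W=1
Step 2 [NS]: N:empty,E:wait,S:car5-GO,W:wait | queues: N=0 E=2 S=1 W=1
Step 3 [EW]: N:wait,E:car2-GO,S:wait,W:car4-GO | queues: N=0 E=1 S=1 W=0
Step 4 [EW]: N:wait,E:car3-GO,S:wait,W:empty | queues: N=0 E=0 S=1 W=0
Step 5 [EW]: N:wait,E:empty,S:wait,W:empty | queues: N=0 E=0 S=1 W=0
Step 6 [EW]: N:wait,E:empty,S:wait,W:empty | queues: N=0 E=0 S=1 W=0
Cars crossed by step 6: 6

Answer: 6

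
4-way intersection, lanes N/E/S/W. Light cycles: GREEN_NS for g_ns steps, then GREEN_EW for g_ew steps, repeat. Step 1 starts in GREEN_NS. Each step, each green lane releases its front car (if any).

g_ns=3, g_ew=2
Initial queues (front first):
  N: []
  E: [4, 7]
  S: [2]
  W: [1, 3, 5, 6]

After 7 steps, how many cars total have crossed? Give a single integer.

Answer: 5

Derivation:
Step 1 [NS]: N:empty,E:wait,S:car2-GO,W:wait | queues: N=0 E=2 S=0 W=4
Step 2 [NS]: N:empty,E:wait,S:empty,W:wait | queues: N=0 E=2 S=0 W=4
Step 3 [NS]: N:empty,E:wait,S:empty,W:wait | queues: N=0 E=2 S=0 W=4
Step 4 [EW]: N:wait,E:car4-GO,S:wait,W:car1-GO | queues: N=0 E=1 S=0 W=3
Step 5 [EW]: N:wait,E:car7-GO,S:wait,W:car3-GO | queues: N=0 E=0 S=0 W=2
Step 6 [NS]: N:empty,E:wait,S:empty,W:wait | queues: N=0 E=0 S=0 W=2
Step 7 [NS]: N:empty,E:wait,S:empty,W:wait | queues: N=0 E=0 S=0 W=2
Cars crossed by step 7: 5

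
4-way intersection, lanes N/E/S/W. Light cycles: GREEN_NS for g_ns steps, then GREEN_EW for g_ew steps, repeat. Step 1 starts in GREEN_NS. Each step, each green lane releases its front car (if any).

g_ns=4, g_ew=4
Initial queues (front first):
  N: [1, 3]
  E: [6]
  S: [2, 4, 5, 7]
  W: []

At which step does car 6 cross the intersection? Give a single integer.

Step 1 [NS]: N:car1-GO,E:wait,S:car2-GO,W:wait | queues: N=1 E=1 S=3 W=0
Step 2 [NS]: N:car3-GO,E:wait,S:car4-GO,W:wait | queues: N=0 E=1 S=2 W=0
Step 3 [NS]: N:empty,E:wait,S:car5-GO,W:wait | queues: N=0 E=1 S=1 W=0
Step 4 [NS]: N:empty,E:wait,S:car7-GO,W:wait | queues: N=0 E=1 S=0 W=0
Step 5 [EW]: N:wait,E:car6-GO,S:wait,W:empty | queues: N=0 E=0 S=0 W=0
Car 6 crosses at step 5

5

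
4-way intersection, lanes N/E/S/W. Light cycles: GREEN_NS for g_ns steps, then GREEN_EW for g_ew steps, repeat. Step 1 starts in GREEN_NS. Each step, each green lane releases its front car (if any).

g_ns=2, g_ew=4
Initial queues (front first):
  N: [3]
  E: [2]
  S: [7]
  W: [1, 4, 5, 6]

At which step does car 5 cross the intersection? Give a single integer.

Step 1 [NS]: N:car3-GO,E:wait,S:car7-GO,W:wait | queues: N=0 E=1 S=0 W=4
Step 2 [NS]: N:empty,E:wait,S:empty,W:wait | queues: N=0 E=1 S=0 W=4
Step 3 [EW]: N:wait,E:car2-GO,S:wait,W:car1-GO | queues: N=0 E=0 S=0 W=3
Step 4 [EW]: N:wait,E:empty,S:wait,W:car4-GO | queues: N=0 E=0 S=0 W=2
Step 5 [EW]: N:wait,E:empty,S:wait,W:car5-GO | queues: N=0 E=0 S=0 W=1
Step 6 [EW]: N:wait,E:empty,S:wait,W:car6-GO | queues: N=0 E=0 S=0 W=0
Car 5 crosses at step 5

5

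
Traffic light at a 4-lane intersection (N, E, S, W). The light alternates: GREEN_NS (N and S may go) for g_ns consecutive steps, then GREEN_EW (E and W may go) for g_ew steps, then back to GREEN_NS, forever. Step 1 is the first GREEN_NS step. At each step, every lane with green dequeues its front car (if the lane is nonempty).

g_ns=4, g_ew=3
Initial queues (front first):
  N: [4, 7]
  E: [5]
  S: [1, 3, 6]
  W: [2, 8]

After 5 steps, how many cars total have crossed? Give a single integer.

Answer: 7

Derivation:
Step 1 [NS]: N:car4-GO,E:wait,S:car1-GO,W:wait | queues: N=1 E=1 S=2 W=2
Step 2 [NS]: N:car7-GO,E:wait,S:car3-GO,W:wait | queues: N=0 E=1 S=1 W=2
Step 3 [NS]: N:empty,E:wait,S:car6-GO,W:wait | queues: N=0 E=1 S=0 W=2
Step 4 [NS]: N:empty,E:wait,S:empty,W:wait | queues: N=0 E=1 S=0 W=2
Step 5 [EW]: N:wait,E:car5-GO,S:wait,W:car2-GO | queues: N=0 E=0 S=0 W=1
Cars crossed by step 5: 7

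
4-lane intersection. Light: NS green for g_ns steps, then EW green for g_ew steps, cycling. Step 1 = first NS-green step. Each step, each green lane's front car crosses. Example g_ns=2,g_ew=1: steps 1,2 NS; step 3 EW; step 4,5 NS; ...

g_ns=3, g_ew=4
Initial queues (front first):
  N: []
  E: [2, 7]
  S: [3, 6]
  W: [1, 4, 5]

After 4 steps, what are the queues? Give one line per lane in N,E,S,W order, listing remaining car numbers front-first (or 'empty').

Step 1 [NS]: N:empty,E:wait,S:car3-GO,W:wait | queues: N=0 E=2 S=1 W=3
Step 2 [NS]: N:empty,E:wait,S:car6-GO,W:wait | queues: N=0 E=2 S=0 W=3
Step 3 [NS]: N:empty,E:wait,S:empty,W:wait | queues: N=0 E=2 S=0 W=3
Step 4 [EW]: N:wait,E:car2-GO,S:wait,W:car1-GO | queues: N=0 E=1 S=0 W=2

N: empty
E: 7
S: empty
W: 4 5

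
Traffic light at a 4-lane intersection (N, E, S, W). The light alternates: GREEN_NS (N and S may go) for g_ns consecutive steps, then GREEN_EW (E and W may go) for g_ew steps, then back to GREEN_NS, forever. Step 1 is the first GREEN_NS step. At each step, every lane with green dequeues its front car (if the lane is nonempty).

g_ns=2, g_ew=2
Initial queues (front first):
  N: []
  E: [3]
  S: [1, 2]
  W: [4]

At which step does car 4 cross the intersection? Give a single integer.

Step 1 [NS]: N:empty,E:wait,S:car1-GO,W:wait | queues: N=0 E=1 S=1 W=1
Step 2 [NS]: N:empty,E:wait,S:car2-GO,W:wait | queues: N=0 E=1 S=0 W=1
Step 3 [EW]: N:wait,E:car3-GO,S:wait,W:car4-GO | queues: N=0 E=0 S=0 W=0
Car 4 crosses at step 3

3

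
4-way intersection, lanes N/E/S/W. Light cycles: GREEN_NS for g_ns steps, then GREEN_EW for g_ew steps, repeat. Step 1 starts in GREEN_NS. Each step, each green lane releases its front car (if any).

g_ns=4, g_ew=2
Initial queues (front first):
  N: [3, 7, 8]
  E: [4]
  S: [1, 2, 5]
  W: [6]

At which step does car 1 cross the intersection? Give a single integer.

Step 1 [NS]: N:car3-GO,E:wait,S:car1-GO,W:wait | queues: N=2 E=1 S=2 W=1
Step 2 [NS]: N:car7-GO,E:wait,S:car2-GO,W:wait | queues: N=1 E=1 S=1 W=1
Step 3 [NS]: N:car8-GO,E:wait,S:car5-GO,W:wait | queues: N=0 E=1 S=0 W=1
Step 4 [NS]: N:empty,E:wait,S:empty,W:wait | queues: N=0 E=1 S=0 W=1
Step 5 [EW]: N:wait,E:car4-GO,S:wait,W:car6-GO | queues: N=0 E=0 S=0 W=0
Car 1 crosses at step 1

1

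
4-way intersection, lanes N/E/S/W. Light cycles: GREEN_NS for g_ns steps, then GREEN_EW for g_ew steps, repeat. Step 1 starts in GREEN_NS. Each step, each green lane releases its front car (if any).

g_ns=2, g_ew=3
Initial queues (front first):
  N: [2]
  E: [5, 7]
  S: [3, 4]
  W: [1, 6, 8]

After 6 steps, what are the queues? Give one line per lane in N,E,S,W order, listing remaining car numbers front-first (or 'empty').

Step 1 [NS]: N:car2-GO,E:wait,S:car3-GO,W:wait | queues: N=0 E=2 S=1 W=3
Step 2 [NS]: N:empty,E:wait,S:car4-GO,W:wait | queues: N=0 E=2 S=0 W=3
Step 3 [EW]: N:wait,E:car5-GO,S:wait,W:car1-GO | queues: N=0 E=1 S=0 W=2
Step 4 [EW]: N:wait,E:car7-GO,S:wait,W:car6-GO | queues: N=0 E=0 S=0 W=1
Step 5 [EW]: N:wait,E:empty,S:wait,W:car8-GO | queues: N=0 E=0 S=0 W=0

N: empty
E: empty
S: empty
W: empty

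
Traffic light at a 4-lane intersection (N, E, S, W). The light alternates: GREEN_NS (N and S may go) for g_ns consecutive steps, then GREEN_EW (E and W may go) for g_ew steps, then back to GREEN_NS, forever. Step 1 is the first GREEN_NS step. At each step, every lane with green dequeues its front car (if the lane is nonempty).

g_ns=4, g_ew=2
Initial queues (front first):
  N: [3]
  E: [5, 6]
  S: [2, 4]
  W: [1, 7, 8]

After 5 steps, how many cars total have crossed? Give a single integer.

Answer: 5

Derivation:
Step 1 [NS]: N:car3-GO,E:wait,S:car2-GO,W:wait | queues: N=0 E=2 S=1 W=3
Step 2 [NS]: N:empty,E:wait,S:car4-GO,W:wait | queues: N=0 E=2 S=0 W=3
Step 3 [NS]: N:empty,E:wait,S:empty,W:wait | queues: N=0 E=2 S=0 W=3
Step 4 [NS]: N:empty,E:wait,S:empty,W:wait | queues: N=0 E=2 S=0 W=3
Step 5 [EW]: N:wait,E:car5-GO,S:wait,W:car1-GO | queues: N=0 E=1 S=0 W=2
Cars crossed by step 5: 5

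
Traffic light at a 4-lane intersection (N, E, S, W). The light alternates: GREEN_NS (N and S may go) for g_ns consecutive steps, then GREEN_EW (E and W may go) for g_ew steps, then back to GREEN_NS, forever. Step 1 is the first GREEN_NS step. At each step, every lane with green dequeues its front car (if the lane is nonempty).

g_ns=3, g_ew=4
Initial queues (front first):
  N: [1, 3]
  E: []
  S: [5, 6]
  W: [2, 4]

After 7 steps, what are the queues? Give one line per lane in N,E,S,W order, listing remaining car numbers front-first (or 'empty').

Step 1 [NS]: N:car1-GO,E:wait,S:car5-GO,W:wait | queues: N=1 E=0 S=1 W=2
Step 2 [NS]: N:car3-GO,E:wait,S:car6-GO,W:wait | queues: N=0 E=0 S=0 W=2
Step 3 [NS]: N:empty,E:wait,S:empty,W:wait | queues: N=0 E=0 S=0 W=2
Step 4 [EW]: N:wait,E:empty,S:wait,W:car2-GO | queues: N=0 E=0 S=0 W=1
Step 5 [EW]: N:wait,E:empty,S:wait,W:car4-GO | queues: N=0 E=0 S=0 W=0

N: empty
E: empty
S: empty
W: empty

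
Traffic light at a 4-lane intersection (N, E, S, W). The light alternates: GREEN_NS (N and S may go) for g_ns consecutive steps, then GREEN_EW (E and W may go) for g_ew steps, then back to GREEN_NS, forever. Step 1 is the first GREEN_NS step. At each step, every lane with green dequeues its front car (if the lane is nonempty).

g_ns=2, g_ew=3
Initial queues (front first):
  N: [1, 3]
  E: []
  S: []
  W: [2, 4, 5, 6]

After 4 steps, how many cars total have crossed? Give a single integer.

Step 1 [NS]: N:car1-GO,E:wait,S:empty,W:wait | queues: N=1 E=0 S=0 W=4
Step 2 [NS]: N:car3-GO,E:wait,S:empty,W:wait | queues: N=0 E=0 S=0 W=4
Step 3 [EW]: N:wait,E:empty,S:wait,W:car2-GO | queues: N=0 E=0 S=0 W=3
Step 4 [EW]: N:wait,E:empty,S:wait,W:car4-GO | queues: N=0 E=0 S=0 W=2
Cars crossed by step 4: 4

Answer: 4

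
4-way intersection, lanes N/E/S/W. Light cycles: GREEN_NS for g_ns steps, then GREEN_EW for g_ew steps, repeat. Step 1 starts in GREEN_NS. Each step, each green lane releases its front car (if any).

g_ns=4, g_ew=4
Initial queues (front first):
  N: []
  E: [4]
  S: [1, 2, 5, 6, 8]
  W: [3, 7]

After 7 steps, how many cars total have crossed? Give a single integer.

Step 1 [NS]: N:empty,E:wait,S:car1-GO,W:wait | queues: N=0 E=1 S=4 W=2
Step 2 [NS]: N:empty,E:wait,S:car2-GO,W:wait | queues: N=0 E=1 S=3 W=2
Step 3 [NS]: N:empty,E:wait,S:car5-GO,W:wait | queues: N=0 E=1 S=2 W=2
Step 4 [NS]: N:empty,E:wait,S:car6-GO,W:wait | queues: N=0 E=1 S=1 W=2
Step 5 [EW]: N:wait,E:car4-GO,S:wait,W:car3-GO | queues: N=0 E=0 S=1 W=1
Step 6 [EW]: N:wait,E:empty,S:wait,W:car7-GO | queues: N=0 E=0 S=1 W=0
Step 7 [EW]: N:wait,E:empty,S:wait,W:empty | queues: N=0 E=0 S=1 W=0
Cars crossed by step 7: 7

Answer: 7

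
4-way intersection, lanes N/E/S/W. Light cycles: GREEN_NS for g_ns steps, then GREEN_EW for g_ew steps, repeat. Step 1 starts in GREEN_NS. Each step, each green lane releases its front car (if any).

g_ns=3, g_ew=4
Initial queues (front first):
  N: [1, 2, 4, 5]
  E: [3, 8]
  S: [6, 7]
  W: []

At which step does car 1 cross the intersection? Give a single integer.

Step 1 [NS]: N:car1-GO,E:wait,S:car6-GO,W:wait | queues: N=3 E=2 S=1 W=0
Step 2 [NS]: N:car2-GO,E:wait,S:car7-GO,W:wait | queues: N=2 E=2 S=0 W=0
Step 3 [NS]: N:car4-GO,E:wait,S:empty,W:wait | queues: N=1 E=2 S=0 W=0
Step 4 [EW]: N:wait,E:car3-GO,S:wait,W:empty | queues: N=1 E=1 S=0 W=0
Step 5 [EW]: N:wait,E:car8-GO,S:wait,W:empty | queues: N=1 E=0 S=0 W=0
Step 6 [EW]: N:wait,E:empty,S:wait,W:empty | queues: N=1 E=0 S=0 W=0
Step 7 [EW]: N:wait,E:empty,S:wait,W:empty | queues: N=1 E=0 S=0 W=0
Step 8 [NS]: N:car5-GO,E:wait,S:empty,W:wait | queues: N=0 E=0 S=0 W=0
Car 1 crosses at step 1

1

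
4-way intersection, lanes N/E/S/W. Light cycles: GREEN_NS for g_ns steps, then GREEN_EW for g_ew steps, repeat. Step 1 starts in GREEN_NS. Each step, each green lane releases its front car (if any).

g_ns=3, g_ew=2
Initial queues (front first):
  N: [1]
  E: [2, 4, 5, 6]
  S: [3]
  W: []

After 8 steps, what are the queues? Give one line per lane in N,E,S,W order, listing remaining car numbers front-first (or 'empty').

Step 1 [NS]: N:car1-GO,E:wait,S:car3-GO,W:wait | queues: N=0 E=4 S=0 W=0
Step 2 [NS]: N:empty,E:wait,S:empty,W:wait | queues: N=0 E=4 S=0 W=0
Step 3 [NS]: N:empty,E:wait,S:empty,W:wait | queues: N=0 E=4 S=0 W=0
Step 4 [EW]: N:wait,E:car2-GO,S:wait,W:empty | queues: N=0 E=3 S=0 W=0
Step 5 [EW]: N:wait,E:car4-GO,S:wait,W:empty | queues: N=0 E=2 S=0 W=0
Step 6 [NS]: N:empty,E:wait,S:empty,W:wait | queues: N=0 E=2 S=0 W=0
Step 7 [NS]: N:empty,E:wait,S:empty,W:wait | queues: N=0 E=2 S=0 W=0
Step 8 [NS]: N:empty,E:wait,S:empty,W:wait | queues: N=0 E=2 S=0 W=0

N: empty
E: 5 6
S: empty
W: empty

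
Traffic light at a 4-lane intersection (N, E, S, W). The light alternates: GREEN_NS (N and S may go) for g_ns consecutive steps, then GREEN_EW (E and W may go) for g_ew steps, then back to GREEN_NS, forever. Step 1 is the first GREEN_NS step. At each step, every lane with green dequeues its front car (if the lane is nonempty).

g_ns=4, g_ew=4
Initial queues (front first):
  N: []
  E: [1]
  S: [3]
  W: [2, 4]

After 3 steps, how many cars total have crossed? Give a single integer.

Answer: 1

Derivation:
Step 1 [NS]: N:empty,E:wait,S:car3-GO,W:wait | queues: N=0 E=1 S=0 W=2
Step 2 [NS]: N:empty,E:wait,S:empty,W:wait | queues: N=0 E=1 S=0 W=2
Step 3 [NS]: N:empty,E:wait,S:empty,W:wait | queues: N=0 E=1 S=0 W=2
Cars crossed by step 3: 1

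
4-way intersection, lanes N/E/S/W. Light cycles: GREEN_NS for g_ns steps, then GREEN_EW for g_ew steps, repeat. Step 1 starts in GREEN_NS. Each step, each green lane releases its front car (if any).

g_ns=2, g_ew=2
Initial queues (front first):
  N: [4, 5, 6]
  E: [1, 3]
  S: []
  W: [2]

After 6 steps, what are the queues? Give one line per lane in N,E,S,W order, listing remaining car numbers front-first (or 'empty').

Step 1 [NS]: N:car4-GO,E:wait,S:empty,W:wait | queues: N=2 E=2 S=0 W=1
Step 2 [NS]: N:car5-GO,E:wait,S:empty,W:wait | queues: N=1 E=2 S=0 W=1
Step 3 [EW]: N:wait,E:car1-GO,S:wait,W:car2-GO | queues: N=1 E=1 S=0 W=0
Step 4 [EW]: N:wait,E:car3-GO,S:wait,W:empty | queues: N=1 E=0 S=0 W=0
Step 5 [NS]: N:car6-GO,E:wait,S:empty,W:wait | queues: N=0 E=0 S=0 W=0

N: empty
E: empty
S: empty
W: empty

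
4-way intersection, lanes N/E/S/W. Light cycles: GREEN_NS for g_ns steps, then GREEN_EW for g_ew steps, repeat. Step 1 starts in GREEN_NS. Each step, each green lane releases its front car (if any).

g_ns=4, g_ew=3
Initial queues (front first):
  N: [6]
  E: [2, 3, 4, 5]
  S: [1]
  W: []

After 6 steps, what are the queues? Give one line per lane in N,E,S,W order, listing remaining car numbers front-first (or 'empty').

Step 1 [NS]: N:car6-GO,E:wait,S:car1-GO,W:wait | queues: N=0 E=4 S=0 W=0
Step 2 [NS]: N:empty,E:wait,S:empty,W:wait | queues: N=0 E=4 S=0 W=0
Step 3 [NS]: N:empty,E:wait,S:empty,W:wait | queues: N=0 E=4 S=0 W=0
Step 4 [NS]: N:empty,E:wait,S:empty,W:wait | queues: N=0 E=4 S=0 W=0
Step 5 [EW]: N:wait,E:car2-GO,S:wait,W:empty | queues: N=0 E=3 S=0 W=0
Step 6 [EW]: N:wait,E:car3-GO,S:wait,W:empty | queues: N=0 E=2 S=0 W=0

N: empty
E: 4 5
S: empty
W: empty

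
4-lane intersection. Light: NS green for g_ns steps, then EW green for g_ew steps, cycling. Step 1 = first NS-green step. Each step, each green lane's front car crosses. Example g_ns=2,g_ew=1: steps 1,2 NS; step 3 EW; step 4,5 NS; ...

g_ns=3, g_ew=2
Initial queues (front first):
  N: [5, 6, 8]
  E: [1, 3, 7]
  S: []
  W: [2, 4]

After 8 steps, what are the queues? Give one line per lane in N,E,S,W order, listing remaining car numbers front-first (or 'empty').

Step 1 [NS]: N:car5-GO,E:wait,S:empty,W:wait | queues: N=2 E=3 S=0 W=2
Step 2 [NS]: N:car6-GO,E:wait,S:empty,W:wait | queues: N=1 E=3 S=0 W=2
Step 3 [NS]: N:car8-GO,E:wait,S:empty,W:wait | queues: N=0 E=3 S=0 W=2
Step 4 [EW]: N:wait,E:car1-GO,S:wait,W:car2-GO | queues: N=0 E=2 S=0 W=1
Step 5 [EW]: N:wait,E:car3-GO,S:wait,W:car4-GO | queues: N=0 E=1 S=0 W=0
Step 6 [NS]: N:empty,E:wait,S:empty,W:wait | queues: N=0 E=1 S=0 W=0
Step 7 [NS]: N:empty,E:wait,S:empty,W:wait | queues: N=0 E=1 S=0 W=0
Step 8 [NS]: N:empty,E:wait,S:empty,W:wait | queues: N=0 E=1 S=0 W=0

N: empty
E: 7
S: empty
W: empty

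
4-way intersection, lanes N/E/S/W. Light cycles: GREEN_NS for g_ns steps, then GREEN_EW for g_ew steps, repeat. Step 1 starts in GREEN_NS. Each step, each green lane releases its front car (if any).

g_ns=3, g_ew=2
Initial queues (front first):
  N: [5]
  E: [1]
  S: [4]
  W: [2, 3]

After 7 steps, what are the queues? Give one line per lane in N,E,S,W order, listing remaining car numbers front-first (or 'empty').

Step 1 [NS]: N:car5-GO,E:wait,S:car4-GO,W:wait | queues: N=0 E=1 S=0 W=2
Step 2 [NS]: N:empty,E:wait,S:empty,W:wait | queues: N=0 E=1 S=0 W=2
Step 3 [NS]: N:empty,E:wait,S:empty,W:wait | queues: N=0 E=1 S=0 W=2
Step 4 [EW]: N:wait,E:car1-GO,S:wait,W:car2-GO | queues: N=0 E=0 S=0 W=1
Step 5 [EW]: N:wait,E:empty,S:wait,W:car3-GO | queues: N=0 E=0 S=0 W=0

N: empty
E: empty
S: empty
W: empty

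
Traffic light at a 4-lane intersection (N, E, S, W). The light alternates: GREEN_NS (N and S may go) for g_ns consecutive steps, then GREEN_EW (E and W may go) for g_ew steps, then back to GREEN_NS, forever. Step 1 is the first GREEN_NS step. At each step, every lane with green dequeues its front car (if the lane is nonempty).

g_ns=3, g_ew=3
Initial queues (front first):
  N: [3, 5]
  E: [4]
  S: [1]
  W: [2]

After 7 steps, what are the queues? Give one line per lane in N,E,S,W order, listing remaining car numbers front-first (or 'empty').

Step 1 [NS]: N:car3-GO,E:wait,S:car1-GO,W:wait | queues: N=1 E=1 S=0 W=1
Step 2 [NS]: N:car5-GO,E:wait,S:empty,W:wait | queues: N=0 E=1 S=0 W=1
Step 3 [NS]: N:empty,E:wait,S:empty,W:wait | queues: N=0 E=1 S=0 W=1
Step 4 [EW]: N:wait,E:car4-GO,S:wait,W:car2-GO | queues: N=0 E=0 S=0 W=0

N: empty
E: empty
S: empty
W: empty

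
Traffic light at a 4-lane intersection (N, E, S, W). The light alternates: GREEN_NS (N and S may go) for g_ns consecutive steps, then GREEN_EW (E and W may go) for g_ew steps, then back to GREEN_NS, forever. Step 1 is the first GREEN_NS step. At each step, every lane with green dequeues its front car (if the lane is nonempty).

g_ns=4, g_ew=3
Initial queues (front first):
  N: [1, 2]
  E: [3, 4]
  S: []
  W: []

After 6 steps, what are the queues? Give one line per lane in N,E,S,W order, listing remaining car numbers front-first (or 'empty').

Step 1 [NS]: N:car1-GO,E:wait,S:empty,W:wait | queues: N=1 E=2 S=0 W=0
Step 2 [NS]: N:car2-GO,E:wait,S:empty,W:wait | queues: N=0 E=2 S=0 W=0
Step 3 [NS]: N:empty,E:wait,S:empty,W:wait | queues: N=0 E=2 S=0 W=0
Step 4 [NS]: N:empty,E:wait,S:empty,W:wait | queues: N=0 E=2 S=0 W=0
Step 5 [EW]: N:wait,E:car3-GO,S:wait,W:empty | queues: N=0 E=1 S=0 W=0
Step 6 [EW]: N:wait,E:car4-GO,S:wait,W:empty | queues: N=0 E=0 S=0 W=0

N: empty
E: empty
S: empty
W: empty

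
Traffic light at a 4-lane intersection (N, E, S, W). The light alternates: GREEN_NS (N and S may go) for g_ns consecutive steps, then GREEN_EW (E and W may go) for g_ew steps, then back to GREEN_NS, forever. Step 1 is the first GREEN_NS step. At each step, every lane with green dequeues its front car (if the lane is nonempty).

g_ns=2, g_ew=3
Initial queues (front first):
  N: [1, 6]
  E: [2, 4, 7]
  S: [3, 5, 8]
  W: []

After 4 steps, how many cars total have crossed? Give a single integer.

Step 1 [NS]: N:car1-GO,E:wait,S:car3-GO,W:wait | queues: N=1 E=3 S=2 W=0
Step 2 [NS]: N:car6-GO,E:wait,S:car5-GO,W:wait | queues: N=0 E=3 S=1 W=0
Step 3 [EW]: N:wait,E:car2-GO,S:wait,W:empty | queues: N=0 E=2 S=1 W=0
Step 4 [EW]: N:wait,E:car4-GO,S:wait,W:empty | queues: N=0 E=1 S=1 W=0
Cars crossed by step 4: 6

Answer: 6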